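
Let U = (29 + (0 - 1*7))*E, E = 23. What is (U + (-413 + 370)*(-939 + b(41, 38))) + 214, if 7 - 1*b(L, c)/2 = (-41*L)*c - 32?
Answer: -5455765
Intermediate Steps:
b(L, c) = 78 + 82*L*c (b(L, c) = 14 - 2*((-41*L)*c - 32) = 14 - 2*(-41*L*c - 32) = 14 - 2*(-32 - 41*L*c) = 14 + (64 + 82*L*c) = 78 + 82*L*c)
U = 506 (U = (29 + (0 - 1*7))*23 = (29 + (0 - 7))*23 = (29 - 7)*23 = 22*23 = 506)
(U + (-413 + 370)*(-939 + b(41, 38))) + 214 = (506 + (-413 + 370)*(-939 + (78 + 82*41*38))) + 214 = (506 - 43*(-939 + (78 + 127756))) + 214 = (506 - 43*(-939 + 127834)) + 214 = (506 - 43*126895) + 214 = (506 - 5456485) + 214 = -5455979 + 214 = -5455765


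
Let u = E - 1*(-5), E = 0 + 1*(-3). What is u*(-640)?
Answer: -1280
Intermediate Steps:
E = -3 (E = 0 - 3 = -3)
u = 2 (u = -3 - 1*(-5) = -3 + 5 = 2)
u*(-640) = 2*(-640) = -1280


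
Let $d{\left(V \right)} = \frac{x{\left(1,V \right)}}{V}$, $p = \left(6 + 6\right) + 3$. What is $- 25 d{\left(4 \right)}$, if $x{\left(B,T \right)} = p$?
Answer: $- \frac{375}{4} \approx -93.75$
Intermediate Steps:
$p = 15$ ($p = 12 + 3 = 15$)
$x{\left(B,T \right)} = 15$
$d{\left(V \right)} = \frac{15}{V}$
$- 25 d{\left(4 \right)} = - 25 \cdot \frac{15}{4} = - 25 \cdot 15 \cdot \frac{1}{4} = \left(-25\right) \frac{15}{4} = - \frac{375}{4}$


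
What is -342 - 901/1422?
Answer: -487225/1422 ≈ -342.63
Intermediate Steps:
-342 - 901/1422 = -487225/1422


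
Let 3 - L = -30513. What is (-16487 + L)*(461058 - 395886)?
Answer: 914297988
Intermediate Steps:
L = 30516 (L = 3 - 1*(-30513) = 3 + 30513 = 30516)
(-16487 + L)*(461058 - 395886) = (-16487 + 30516)*(461058 - 395886) = 14029*65172 = 914297988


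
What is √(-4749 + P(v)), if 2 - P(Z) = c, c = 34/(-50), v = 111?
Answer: I*√118658/5 ≈ 68.894*I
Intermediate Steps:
c = -17/25 (c = 34*(-1/50) = -17/25 ≈ -0.68000)
P(Z) = 67/25 (P(Z) = 2 - 1*(-17/25) = 2 + 17/25 = 67/25)
√(-4749 + P(v)) = √(-4749 + 67/25) = √(-118658/25) = I*√118658/5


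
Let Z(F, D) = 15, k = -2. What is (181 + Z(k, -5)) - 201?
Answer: -5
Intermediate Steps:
(181 + Z(k, -5)) - 201 = (181 + 15) - 201 = 196 - 201 = -5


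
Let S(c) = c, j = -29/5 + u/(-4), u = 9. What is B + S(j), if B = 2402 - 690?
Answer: 34079/20 ≈ 1703.9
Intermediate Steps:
j = -161/20 (j = -29/5 + 9/(-4) = -29*1/5 + 9*(-1/4) = -29/5 - 9/4 = -161/20 ≈ -8.0500)
B = 1712
B + S(j) = 1712 - 161/20 = 34079/20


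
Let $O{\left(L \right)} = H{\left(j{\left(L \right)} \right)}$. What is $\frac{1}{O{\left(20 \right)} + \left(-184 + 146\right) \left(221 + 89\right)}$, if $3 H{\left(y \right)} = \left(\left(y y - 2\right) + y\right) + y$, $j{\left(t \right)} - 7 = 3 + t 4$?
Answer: $- \frac{3}{27062} \approx -0.00011086$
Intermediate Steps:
$j{\left(t \right)} = 10 + 4 t$ ($j{\left(t \right)} = 7 + \left(3 + t 4\right) = 7 + \left(3 + 4 t\right) = 10 + 4 t$)
$H{\left(y \right)} = - \frac{2}{3} + \frac{y^{2}}{3} + \frac{2 y}{3}$ ($H{\left(y \right)} = \frac{\left(\left(y y - 2\right) + y\right) + y}{3} = \frac{\left(\left(y^{2} - 2\right) + y\right) + y}{3} = \frac{\left(\left(-2 + y^{2}\right) + y\right) + y}{3} = \frac{\left(-2 + y + y^{2}\right) + y}{3} = \frac{-2 + y^{2} + 2 y}{3} = - \frac{2}{3} + \frac{y^{2}}{3} + \frac{2 y}{3}$)
$O{\left(L \right)} = 6 + \frac{\left(10 + 4 L\right)^{2}}{3} + \frac{8 L}{3}$ ($O{\left(L \right)} = - \frac{2}{3} + \frac{\left(10 + 4 L\right)^{2}}{3} + \frac{2 \left(10 + 4 L\right)}{3} = - \frac{2}{3} + \frac{\left(10 + 4 L\right)^{2}}{3} + \left(\frac{20}{3} + \frac{8 L}{3}\right) = 6 + \frac{\left(10 + 4 L\right)^{2}}{3} + \frac{8 L}{3}$)
$\frac{1}{O{\left(20 \right)} + \left(-184 + 146\right) \left(221 + 89\right)} = \frac{1}{\left(\frac{118}{3} + \frac{16 \cdot 20^{2}}{3} + \frac{88}{3} \cdot 20\right) + \left(-184 + 146\right) \left(221 + 89\right)} = \frac{1}{\left(\frac{118}{3} + \frac{16}{3} \cdot 400 + \frac{1760}{3}\right) - 11780} = \frac{1}{\left(\frac{118}{3} + \frac{6400}{3} + \frac{1760}{3}\right) - 11780} = \frac{1}{\frac{8278}{3} - 11780} = \frac{1}{- \frac{27062}{3}} = - \frac{3}{27062}$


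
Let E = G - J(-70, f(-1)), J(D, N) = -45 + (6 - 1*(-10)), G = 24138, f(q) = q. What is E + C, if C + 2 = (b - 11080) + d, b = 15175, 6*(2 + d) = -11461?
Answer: 158087/6 ≈ 26348.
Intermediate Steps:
d = -11473/6 (d = -2 + (1/6)*(-11461) = -2 - 11461/6 = -11473/6 ≈ -1912.2)
J(D, N) = -29 (J(D, N) = -45 + (6 + 10) = -45 + 16 = -29)
C = 13085/6 (C = -2 + ((15175 - 11080) - 11473/6) = -2 + (4095 - 11473/6) = -2 + 13097/6 = 13085/6 ≈ 2180.8)
E = 24167 (E = 24138 - 1*(-29) = 24138 + 29 = 24167)
E + C = 24167 + 13085/6 = 158087/6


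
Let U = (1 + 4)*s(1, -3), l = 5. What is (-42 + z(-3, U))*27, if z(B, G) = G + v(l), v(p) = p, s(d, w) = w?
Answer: -1404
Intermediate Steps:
U = -15 (U = (1 + 4)*(-3) = 5*(-3) = -15)
z(B, G) = 5 + G (z(B, G) = G + 5 = 5 + G)
(-42 + z(-3, U))*27 = (-42 + (5 - 15))*27 = (-42 - 10)*27 = -52*27 = -1404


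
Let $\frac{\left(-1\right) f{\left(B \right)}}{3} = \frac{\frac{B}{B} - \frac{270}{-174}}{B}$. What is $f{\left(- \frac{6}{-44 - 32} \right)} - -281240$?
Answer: $\frac{8153148}{29} \approx 2.8114 \cdot 10^{5}$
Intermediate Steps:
$f{\left(B \right)} = - \frac{222}{29 B}$ ($f{\left(B \right)} = - 3 \frac{\frac{B}{B} - \frac{270}{-174}}{B} = - 3 \frac{1 - - \frac{45}{29}}{B} = - 3 \frac{1 + \frac{45}{29}}{B} = - 3 \frac{74}{29 B} = - \frac{222}{29 B}$)
$f{\left(- \frac{6}{-44 - 32} \right)} - -281240 = - \frac{222}{29 \left(- \frac{6}{-44 - 32}\right)} - -281240 = - \frac{222}{29 \left(- \frac{6}{-76}\right)} + 281240 = - \frac{222}{29 \left(\left(-6\right) \left(- \frac{1}{76}\right)\right)} + 281240 = - \frac{222}{29 \cdot \frac{3}{38}} + 281240 = \left(- \frac{222}{29}\right) \frac{38}{3} + 281240 = - \frac{2812}{29} + 281240 = \frac{8153148}{29}$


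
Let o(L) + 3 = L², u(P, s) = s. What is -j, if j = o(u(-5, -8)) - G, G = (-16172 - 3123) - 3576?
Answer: -22932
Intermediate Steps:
G = -22871 (G = -19295 - 3576 = -22871)
o(L) = -3 + L²
j = 22932 (j = (-3 + (-8)²) - 1*(-22871) = (-3 + 64) + 22871 = 61 + 22871 = 22932)
-j = -1*22932 = -22932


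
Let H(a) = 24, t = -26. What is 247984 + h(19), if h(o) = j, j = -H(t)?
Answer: 247960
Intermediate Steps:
j = -24 (j = -1*24 = -24)
h(o) = -24
247984 + h(19) = 247984 - 24 = 247960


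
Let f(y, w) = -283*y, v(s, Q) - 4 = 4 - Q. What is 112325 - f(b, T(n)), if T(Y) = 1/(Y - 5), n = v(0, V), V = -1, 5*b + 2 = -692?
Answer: 365223/5 ≈ 73045.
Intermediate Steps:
b = -694/5 (b = -2/5 + (1/5)*(-692) = -2/5 - 692/5 = -694/5 ≈ -138.80)
v(s, Q) = 8 - Q (v(s, Q) = 4 + (4 - Q) = 8 - Q)
n = 9 (n = 8 - 1*(-1) = 8 + 1 = 9)
T(Y) = 1/(-5 + Y)
112325 - f(b, T(n)) = 112325 - (-283)*(-694)/5 = 112325 - 1*196402/5 = 112325 - 196402/5 = 365223/5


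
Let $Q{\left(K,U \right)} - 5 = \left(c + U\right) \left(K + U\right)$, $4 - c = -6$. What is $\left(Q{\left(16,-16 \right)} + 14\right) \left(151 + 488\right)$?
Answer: $12141$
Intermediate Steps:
$c = 10$ ($c = 4 - -6 = 4 + 6 = 10$)
$Q{\left(K,U \right)} = 5 + \left(10 + U\right) \left(K + U\right)$
$\left(Q{\left(16,-16 \right)} + 14\right) \left(151 + 488\right) = \left(\left(5 + \left(-16\right)^{2} + 10 \cdot 16 + 10 \left(-16\right) + 16 \left(-16\right)\right) + 14\right) \left(151 + 488\right) = \left(\left(5 + 256 + 160 - 160 - 256\right) + 14\right) 639 = \left(5 + 14\right) 639 = 19 \cdot 639 = 12141$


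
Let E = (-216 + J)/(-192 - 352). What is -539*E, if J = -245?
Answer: -248479/544 ≈ -456.76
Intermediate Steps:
E = 461/544 (E = (-216 - 245)/(-192 - 352) = -461/(-544) = -461*(-1/544) = 461/544 ≈ 0.84743)
-539*E = -539*461/544 = -248479/544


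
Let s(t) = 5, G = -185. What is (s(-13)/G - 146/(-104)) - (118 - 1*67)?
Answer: -95475/1924 ≈ -49.623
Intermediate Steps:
(s(-13)/G - 146/(-104)) - (118 - 1*67) = (5/(-185) - 146/(-104)) - (118 - 1*67) = (5*(-1/185) - 146*(-1/104)) - (118 - 67) = (-1/37 + 73/52) - 1*51 = 2649/1924 - 51 = -95475/1924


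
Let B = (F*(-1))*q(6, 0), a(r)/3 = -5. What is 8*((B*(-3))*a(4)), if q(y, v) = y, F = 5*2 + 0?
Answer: -21600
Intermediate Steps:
F = 10 (F = 10 + 0 = 10)
a(r) = -15 (a(r) = 3*(-5) = -15)
B = -60 (B = (10*(-1))*6 = -10*6 = -60)
8*((B*(-3))*a(4)) = 8*(-60*(-3)*(-15)) = 8*(180*(-15)) = 8*(-2700) = -21600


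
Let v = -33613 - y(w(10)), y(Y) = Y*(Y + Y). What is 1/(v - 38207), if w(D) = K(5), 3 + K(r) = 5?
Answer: -1/71828 ≈ -1.3922e-5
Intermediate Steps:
K(r) = 2 (K(r) = -3 + 5 = 2)
w(D) = 2
y(Y) = 2*Y**2 (y(Y) = Y*(2*Y) = 2*Y**2)
v = -33621 (v = -33613 - 2*2**2 = -33613 - 2*4 = -33613 - 1*8 = -33613 - 8 = -33621)
1/(v - 38207) = 1/(-33621 - 38207) = 1/(-71828) = -1/71828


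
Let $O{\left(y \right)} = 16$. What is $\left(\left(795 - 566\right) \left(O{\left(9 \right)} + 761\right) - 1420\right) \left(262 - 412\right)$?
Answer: $-26476950$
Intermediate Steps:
$\left(\left(795 - 566\right) \left(O{\left(9 \right)} + 761\right) - 1420\right) \left(262 - 412\right) = \left(\left(795 - 566\right) \left(16 + 761\right) - 1420\right) \left(262 - 412\right) = \left(229 \cdot 777 - 1420\right) \left(-150\right) = \left(177933 - 1420\right) \left(-150\right) = 176513 \left(-150\right) = -26476950$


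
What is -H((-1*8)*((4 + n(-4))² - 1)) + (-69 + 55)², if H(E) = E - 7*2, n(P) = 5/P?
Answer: 525/2 ≈ 262.50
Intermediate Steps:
H(E) = -14 + E (H(E) = E - 14 = -14 + E)
-H((-1*8)*((4 + n(-4))² - 1)) + (-69 + 55)² = -(-14 + (-1*8)*((4 + 5/(-4))² - 1)) + (-69 + 55)² = -(-14 - 8*((4 + 5*(-¼))² - 1)) + (-14)² = -(-14 - 8*((4 - 5/4)² - 1)) + 196 = -(-14 - 8*((11/4)² - 1)) + 196 = -(-14 - 8*(121/16 - 1)) + 196 = -(-14 - 8*105/16) + 196 = -(-14 - 105/2) + 196 = -1*(-133/2) + 196 = 133/2 + 196 = 525/2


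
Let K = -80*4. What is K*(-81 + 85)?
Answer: -1280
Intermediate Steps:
K = -320
K*(-81 + 85) = -320*(-81 + 85) = -320*4 = -1280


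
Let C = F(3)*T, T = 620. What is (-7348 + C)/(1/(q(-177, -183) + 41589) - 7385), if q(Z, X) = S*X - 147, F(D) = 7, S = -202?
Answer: 235851264/579043079 ≈ 0.40731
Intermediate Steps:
q(Z, X) = -147 - 202*X (q(Z, X) = -202*X - 147 = -147 - 202*X)
C = 4340 (C = 7*620 = 4340)
(-7348 + C)/(1/(q(-177, -183) + 41589) - 7385) = (-7348 + 4340)/(1/((-147 - 202*(-183)) + 41589) - 7385) = -3008/(1/((-147 + 36966) + 41589) - 7385) = -3008/(1/(36819 + 41589) - 7385) = -3008/(1/78408 - 7385) = -3008/(-579043079/78408) = -3008*(-78408/579043079) = 235851264/579043079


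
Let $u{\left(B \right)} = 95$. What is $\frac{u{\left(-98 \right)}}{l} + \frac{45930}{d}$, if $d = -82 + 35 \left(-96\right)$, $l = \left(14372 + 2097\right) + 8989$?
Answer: $- \frac{584479475}{43813218} \approx -13.34$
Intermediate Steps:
$l = 25458$ ($l = 16469 + 8989 = 25458$)
$d = -3442$ ($d = -82 - 3360 = -3442$)
$\frac{u{\left(-98 \right)}}{l} + \frac{45930}{d} = \frac{95}{25458} + \frac{45930}{-3442} = 95 \cdot \frac{1}{25458} + 45930 \left(- \frac{1}{3442}\right) = \frac{95}{25458} - \frac{22965}{1721} = - \frac{584479475}{43813218}$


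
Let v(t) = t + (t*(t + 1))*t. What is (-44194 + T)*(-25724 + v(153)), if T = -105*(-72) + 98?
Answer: -130777506440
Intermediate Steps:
T = 7658 (T = 7560 + 98 = 7658)
v(t) = t + t**2*(1 + t) (v(t) = t + (t*(1 + t))*t = t + t**2*(1 + t))
(-44194 + T)*(-25724 + v(153)) = (-44194 + 7658)*(-25724 + 153*(1 + 153 + 153**2)) = -36536*(-25724 + 153*(1 + 153 + 23409)) = -36536*(-25724 + 153*23563) = -36536*(-25724 + 3605139) = -36536*3579415 = -130777506440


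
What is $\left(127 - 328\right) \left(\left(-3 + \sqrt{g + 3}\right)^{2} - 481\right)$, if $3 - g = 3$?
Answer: $94269 + 1206 \sqrt{3} \approx 96358.0$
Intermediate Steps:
$g = 0$ ($g = 3 - 3 = 0$)
$\left(127 - 328\right) \left(\left(-3 + \sqrt{g + 3}\right)^{2} - 481\right) = \left(127 - 328\right) \left(\left(-3 + \sqrt{0 + 3}\right)^{2} - 481\right) = - 201 \left(\left(-3 + \sqrt{3}\right)^{2} - 481\right) = - 201 \left(-481 + \left(-3 + \sqrt{3}\right)^{2}\right) = 96681 - 201 \left(-3 + \sqrt{3}\right)^{2}$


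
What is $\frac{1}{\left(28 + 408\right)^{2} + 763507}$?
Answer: $\frac{1}{953603} \approx 1.0487 \cdot 10^{-6}$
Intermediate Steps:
$\frac{1}{\left(28 + 408\right)^{2} + 763507} = \frac{1}{436^{2} + 763507} = \frac{1}{190096 + 763507} = \frac{1}{953603}$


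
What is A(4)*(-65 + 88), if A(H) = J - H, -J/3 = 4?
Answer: -368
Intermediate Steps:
J = -12 (J = -3*4 = -12)
A(H) = -12 - H
A(4)*(-65 + 88) = (-12 - 1*4)*(-65 + 88) = (-12 - 4)*23 = -16*23 = -368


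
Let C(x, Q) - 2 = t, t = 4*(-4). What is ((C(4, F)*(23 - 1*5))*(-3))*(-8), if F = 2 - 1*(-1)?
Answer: -6048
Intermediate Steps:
F = 3 (F = 2 + 1 = 3)
t = -16
C(x, Q) = -14 (C(x, Q) = 2 - 16 = -14)
((C(4, F)*(23 - 1*5))*(-3))*(-8) = (-14*(23 - 1*5)*(-3))*(-8) = (-14*(23 - 5)*(-3))*(-8) = (-14*18*(-3))*(-8) = -252*(-3)*(-8) = 756*(-8) = -6048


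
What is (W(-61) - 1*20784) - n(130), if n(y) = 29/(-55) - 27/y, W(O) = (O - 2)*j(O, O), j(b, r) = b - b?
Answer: -29720069/1430 ≈ -20783.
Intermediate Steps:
j(b, r) = 0
W(O) = 0 (W(O) = (O - 2)*0 = (-2 + O)*0 = 0)
n(y) = -29/55 - 27/y (n(y) = 29*(-1/55) - 27/y = -29/55 - 27/y)
(W(-61) - 1*20784) - n(130) = (0 - 1*20784) - (-29/55 - 27/130) = (0 - 20784) - (-29/55 - 27*1/130) = -20784 - (-29/55 - 27/130) = -20784 - 1*(-1051/1430) = -20784 + 1051/1430 = -29720069/1430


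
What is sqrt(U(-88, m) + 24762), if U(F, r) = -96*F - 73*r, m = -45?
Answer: 3*sqrt(4055) ≈ 191.04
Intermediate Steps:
sqrt(U(-88, m) + 24762) = sqrt((-96*(-88) - 73*(-45)) + 24762) = sqrt((8448 + 3285) + 24762) = sqrt(11733 + 24762) = sqrt(36495) = 3*sqrt(4055)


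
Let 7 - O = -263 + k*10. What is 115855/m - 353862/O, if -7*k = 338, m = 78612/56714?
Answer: 8608084970023/103571310 ≈ 83113.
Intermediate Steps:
m = 39306/28357 (m = 78612*(1/56714) = 39306/28357 ≈ 1.3861)
k = -338/7 (k = -⅐*338 = -338/7 ≈ -48.286)
O = 5270/7 (O = 7 - (-263 - 338/7*10) = 7 - (-263 - 3380/7) = 7 - 1*(-5221/7) = 7 + 5221/7 = 5270/7 ≈ 752.86)
115855/m - 353862/O = 115855/(39306/28357) - 353862/5270/7 = 115855*(28357/39306) - 353862*7/5270 = 3285300235/39306 - 1238517/2635 = 8608084970023/103571310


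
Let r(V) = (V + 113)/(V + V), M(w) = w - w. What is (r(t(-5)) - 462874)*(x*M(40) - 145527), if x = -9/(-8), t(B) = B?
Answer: 336811181448/5 ≈ 6.7362e+10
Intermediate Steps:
M(w) = 0
r(V) = (113 + V)/(2*V) (r(V) = (113 + V)/((2*V)) = (113 + V)*(1/(2*V)) = (113 + V)/(2*V))
x = 9/8 (x = -9*(-⅛) = 9/8 ≈ 1.1250)
(r(t(-5)) - 462874)*(x*M(40) - 145527) = ((½)*(113 - 5)/(-5) - 462874)*((9/8)*0 - 145527) = ((½)*(-⅕)*108 - 462874)*(0 - 145527) = (-54/5 - 462874)*(-145527) = -2314424/5*(-145527) = 336811181448/5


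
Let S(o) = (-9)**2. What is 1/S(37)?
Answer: 1/81 ≈ 0.012346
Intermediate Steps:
S(o) = 81
1/S(37) = 1/81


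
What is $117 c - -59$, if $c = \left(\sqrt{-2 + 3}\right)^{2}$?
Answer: $176$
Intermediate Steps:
$c = 1$ ($c = \left(\sqrt{1}\right)^{2} = 1^{2} = 1$)
$117 c - -59 = 117 \cdot 1 - -59 = 117 + 59 = 176$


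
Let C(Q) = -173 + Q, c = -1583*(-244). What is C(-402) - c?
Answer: -386827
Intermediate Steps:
c = 386252
C(-402) - c = (-173 - 402) - 1*386252 = -575 - 386252 = -386827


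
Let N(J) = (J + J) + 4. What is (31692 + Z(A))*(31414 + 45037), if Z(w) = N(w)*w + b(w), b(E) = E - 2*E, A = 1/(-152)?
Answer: 27989151228407/11552 ≈ 2.4229e+9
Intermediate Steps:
A = -1/152 ≈ -0.0065789
b(E) = -E
N(J) = 4 + 2*J (N(J) = 2*J + 4 = 4 + 2*J)
Z(w) = -w + w*(4 + 2*w) (Z(w) = (4 + 2*w)*w - w = w*(4 + 2*w) - w = -w + w*(4 + 2*w))
(31692 + Z(A))*(31414 + 45037) = (31692 - (3 + 2*(-1/152))/152)*(31414 + 45037) = (31692 - (3 - 1/76)/152)*76451 = (31692 - 1/152*227/76)*76451 = (31692 - 227/11552)*76451 = (366105757/11552)*76451 = 27989151228407/11552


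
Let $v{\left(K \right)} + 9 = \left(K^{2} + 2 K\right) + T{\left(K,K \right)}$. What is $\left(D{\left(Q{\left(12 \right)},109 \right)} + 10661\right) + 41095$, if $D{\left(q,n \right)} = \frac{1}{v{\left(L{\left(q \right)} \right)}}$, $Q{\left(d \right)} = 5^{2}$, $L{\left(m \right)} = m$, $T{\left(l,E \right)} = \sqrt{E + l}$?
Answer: $\frac{11477048601}{221753} - \frac{5 \sqrt{2}}{443506} \approx 51756.0$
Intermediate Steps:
$Q{\left(d \right)} = 25$
$v{\left(K \right)} = -9 + K^{2} + 2 K + \sqrt{2} \sqrt{K}$ ($v{\left(K \right)} = -9 + \left(\left(K^{2} + 2 K\right) + \sqrt{K + K}\right) = -9 + \left(\left(K^{2} + 2 K\right) + \sqrt{2 K}\right) = -9 + \left(\left(K^{2} + 2 K\right) + \sqrt{2} \sqrt{K}\right) = -9 + \left(K^{2} + 2 K + \sqrt{2} \sqrt{K}\right) = -9 + K^{2} + 2 K + \sqrt{2} \sqrt{K}$)
$D{\left(q,n \right)} = \frac{1}{-9 + q^{2} + 2 q + \sqrt{2} \sqrt{q}}$
$\left(D{\left(Q{\left(12 \right)},109 \right)} + 10661\right) + 41095 = \left(\frac{1}{-9 + 25^{2} + 2 \cdot 25 + \sqrt{2} \sqrt{25}} + 10661\right) + 41095 = \left(\frac{1}{-9 + 625 + 50 + \sqrt{2} \cdot 5} + 10661\right) + 41095 = \left(\frac{1}{-9 + 625 + 50 + 5 \sqrt{2}} + 10661\right) + 41095 = \left(\frac{1}{666 + 5 \sqrt{2}} + 10661\right) + 41095 = \left(10661 + \frac{1}{666 + 5 \sqrt{2}}\right) + 41095 = 51756 + \frac{1}{666 + 5 \sqrt{2}}$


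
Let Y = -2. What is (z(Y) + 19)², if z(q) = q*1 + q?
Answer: 225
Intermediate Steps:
z(q) = 2*q (z(q) = q + q = 2*q)
(z(Y) + 19)² = (2*(-2) + 19)² = (-4 + 19)² = 15² = 225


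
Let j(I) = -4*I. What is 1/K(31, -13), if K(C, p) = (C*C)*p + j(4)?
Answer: -1/12509 ≈ -7.9942e-5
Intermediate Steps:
K(C, p) = -16 + p*C² (K(C, p) = (C*C)*p - 4*4 = C²*p - 16 = p*C² - 16 = -16 + p*C²)
1/K(31, -13) = 1/(-16 - 13*31²) = 1/(-16 - 13*961) = 1/(-16 - 12493) = 1/(-12509) = -1/12509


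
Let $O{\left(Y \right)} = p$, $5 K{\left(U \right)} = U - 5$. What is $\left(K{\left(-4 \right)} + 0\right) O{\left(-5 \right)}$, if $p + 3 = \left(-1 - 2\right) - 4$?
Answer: $18$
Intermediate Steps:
$K{\left(U \right)} = -1 + \frac{U}{5}$ ($K{\left(U \right)} = \frac{U - 5}{5} = \frac{-5 + U}{5} = -1 + \frac{U}{5}$)
$p = -10$ ($p = -3 - 7 = -10$)
$O{\left(Y \right)} = -10$
$\left(K{\left(-4 \right)} + 0\right) O{\left(-5 \right)} = \left(\left(-1 + \frac{1}{5} \left(-4\right)\right) + 0\right) \left(-10\right) = \left(\left(-1 - \frac{4}{5}\right) + 0\right) \left(-10\right) = \left(- \frac{9}{5} + 0\right) \left(-10\right) = \left(- \frac{9}{5}\right) \left(-10\right) = 18$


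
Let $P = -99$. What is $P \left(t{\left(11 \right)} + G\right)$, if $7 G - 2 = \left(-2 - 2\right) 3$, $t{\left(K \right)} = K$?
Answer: $- \frac{6633}{7} \approx -947.57$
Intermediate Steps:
$G = - \frac{10}{7}$ ($G = \frac{2}{7} + \frac{\left(-2 - 2\right) 3}{7} = \frac{2}{7} + \frac{\left(-4\right) 3}{7} = \frac{2}{7} + \frac{1}{7} \left(-12\right) = \frac{2}{7} - \frac{12}{7} = - \frac{10}{7} \approx -1.4286$)
$P \left(t{\left(11 \right)} + G\right) = - 99 \left(11 - \frac{10}{7}\right) = \left(-99\right) \frac{67}{7} = - \frac{6633}{7}$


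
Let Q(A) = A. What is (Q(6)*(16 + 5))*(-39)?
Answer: -4914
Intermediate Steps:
(Q(6)*(16 + 5))*(-39) = (6*(16 + 5))*(-39) = (6*21)*(-39) = 126*(-39) = -4914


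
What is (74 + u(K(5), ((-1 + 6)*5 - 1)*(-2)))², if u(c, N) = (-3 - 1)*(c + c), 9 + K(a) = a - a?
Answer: 21316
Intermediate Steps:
K(a) = -9 (K(a) = -9 + (a - a) = -9 + 0 = -9)
u(c, N) = -8*c
(74 + u(K(5), ((-1 + 6)*5 - 1)*(-2)))² = (74 - 8*(-9))² = (74 + 72)² = 146² = 21316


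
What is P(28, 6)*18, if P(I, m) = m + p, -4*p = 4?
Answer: 90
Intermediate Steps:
p = -1 (p = -1/4*4 = -1)
P(I, m) = -1 + m (P(I, m) = m - 1 = -1 + m)
P(28, 6)*18 = (-1 + 6)*18 = 5*18 = 90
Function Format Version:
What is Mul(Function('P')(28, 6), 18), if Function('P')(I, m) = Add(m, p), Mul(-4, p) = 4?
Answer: 90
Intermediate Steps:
p = -1 (p = Mul(Rational(-1, 4), 4) = -1)
Function('P')(I, m) = Add(-1, m) (Function('P')(I, m) = Add(m, -1) = Add(-1, m))
Mul(Function('P')(28, 6), 18) = Mul(Add(-1, 6), 18) = Mul(5, 18) = 90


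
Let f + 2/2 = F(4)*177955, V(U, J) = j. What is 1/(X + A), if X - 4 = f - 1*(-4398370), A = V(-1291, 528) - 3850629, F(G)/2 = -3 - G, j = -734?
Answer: -1/1944360 ≈ -5.1431e-7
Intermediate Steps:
F(G) = -6 - 2*G (F(G) = 2*(-3 - G) = -6 - 2*G)
V(U, J) = -734
f = -2491371 (f = -1 + (-6 - 2*4)*177955 = -1 + (-6 - 8)*177955 = -1 - 14*177955 = -1 - 2491370 = -2491371)
A = -3851363 (A = -734 - 3850629 = -3851363)
X = 1907003 (X = 4 + (-2491371 - 1*(-4398370)) = 4 + (-2491371 + 4398370) = 4 + 1906999 = 1907003)
1/(X + A) = 1/(1907003 - 3851363) = 1/(-1944360) = -1/1944360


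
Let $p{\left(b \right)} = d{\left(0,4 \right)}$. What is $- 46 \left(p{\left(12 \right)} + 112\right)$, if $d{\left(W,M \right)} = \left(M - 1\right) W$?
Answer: $-5152$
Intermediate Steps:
$d{\left(W,M \right)} = W \left(-1 + M\right)$ ($d{\left(W,M \right)} = \left(-1 + M\right) W = W \left(-1 + M\right)$)
$p{\left(b \right)} = 0$ ($p{\left(b \right)} = 0 \left(-1 + 4\right) = 0 \cdot 3 = 0$)
$- 46 \left(p{\left(12 \right)} + 112\right) = - 46 \left(0 + 112\right) = \left(-46\right) 112 = -5152$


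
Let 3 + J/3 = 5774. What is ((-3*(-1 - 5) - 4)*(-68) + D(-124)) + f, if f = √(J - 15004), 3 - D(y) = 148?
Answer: -1097 + √2309 ≈ -1048.9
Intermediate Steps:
J = 17313 (J = -9 + 3*5774 = -9 + 17322 = 17313)
D(y) = -145 (D(y) = 3 - 1*148 = 3 - 148 = -145)
f = √2309 (f = √(17313 - 15004) = √2309 ≈ 48.052)
((-3*(-1 - 5) - 4)*(-68) + D(-124)) + f = ((-3*(-1 - 5) - 4)*(-68) - 145) + √2309 = ((-3*(-6) - 4)*(-68) - 145) + √2309 = ((18 - 4)*(-68) - 145) + √2309 = (14*(-68) - 145) + √2309 = (-952 - 145) + √2309 = -1097 + √2309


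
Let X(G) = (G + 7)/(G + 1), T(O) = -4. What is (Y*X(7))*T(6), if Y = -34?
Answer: 238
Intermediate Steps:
X(G) = (7 + G)/(1 + G)
(Y*X(7))*T(6) = -34*(7 + 7)/(1 + 7)*(-4) = -34*14/8*(-4) = -17*14/4*(-4) = -34*7/4*(-4) = -119/2*(-4) = 238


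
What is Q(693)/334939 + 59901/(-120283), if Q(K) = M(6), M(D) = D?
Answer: -20062459341/40287467737 ≈ -0.49798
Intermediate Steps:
Q(K) = 6
Q(693)/334939 + 59901/(-120283) = 6/334939 + 59901/(-120283) = 6*(1/334939) + 59901*(-1/120283) = 6/334939 - 59901/120283 = -20062459341/40287467737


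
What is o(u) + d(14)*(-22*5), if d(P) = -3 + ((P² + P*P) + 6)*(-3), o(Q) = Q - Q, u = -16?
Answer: 131670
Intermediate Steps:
o(Q) = 0
d(P) = -21 - 6*P² (d(P) = -3 + ((P² + P²) + 6)*(-3) = -3 + (2*P² + 6)*(-3) = -3 + (6 + 2*P²)*(-3) = -3 + (-18 - 6*P²) = -21 - 6*P²)
o(u) + d(14)*(-22*5) = 0 + (-21 - 6*14²)*(-22*5) = 0 + (-21 - 6*196)*(-110) = 0 + (-21 - 1176)*(-110) = 0 - 1197*(-110) = 0 + 131670 = 131670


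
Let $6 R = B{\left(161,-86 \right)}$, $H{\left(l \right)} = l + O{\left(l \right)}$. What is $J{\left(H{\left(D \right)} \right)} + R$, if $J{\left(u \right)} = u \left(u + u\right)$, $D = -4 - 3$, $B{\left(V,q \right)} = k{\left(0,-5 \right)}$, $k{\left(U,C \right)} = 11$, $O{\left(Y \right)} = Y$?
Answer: $\frac{2363}{6} \approx 393.83$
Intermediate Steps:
$B{\left(V,q \right)} = 11$
$D = -7$
$H{\left(l \right)} = 2 l$ ($H{\left(l \right)} = l + l = 2 l$)
$J{\left(u \right)} = 2 u^{2}$ ($J{\left(u \right)} = u 2 u = 2 u^{2}$)
$R = \frac{11}{6}$ ($R = \frac{1}{6} \cdot 11 = \frac{11}{6} \approx 1.8333$)
$J{\left(H{\left(D \right)} \right)} + R = 2 \left(2 \left(-7\right)\right)^{2} + \frac{11}{6} = 2 \left(-14\right)^{2} + \frac{11}{6} = 2 \cdot 196 + \frac{11}{6} = 392 + \frac{11}{6} = \frac{2363}{6}$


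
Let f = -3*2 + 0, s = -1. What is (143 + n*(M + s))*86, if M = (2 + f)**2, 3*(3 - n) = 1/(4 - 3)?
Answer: 15738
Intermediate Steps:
f = -6 (f = -6 + 0 = -6)
n = 8/3 (n = 3 - 1/(3*(4 - 3)) = 3 - 1/3/1 = 3 - 1/3*1 = 3 - 1/3 = 8/3 ≈ 2.6667)
M = 16 (M = (2 - 6)**2 = (-4)**2 = 16)
(143 + n*(M + s))*86 = (143 + 8*(16 - 1)/3)*86 = (143 + (8/3)*15)*86 = (143 + 40)*86 = 183*86 = 15738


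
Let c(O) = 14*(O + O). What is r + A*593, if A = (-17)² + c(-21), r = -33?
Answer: -177340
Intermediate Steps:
c(O) = 28*O (c(O) = 14*(2*O) = 28*O)
A = -299 (A = (-17)² + 28*(-21) = 289 - 588 = -299)
r + A*593 = -33 - 299*593 = -33 - 177307 = -177340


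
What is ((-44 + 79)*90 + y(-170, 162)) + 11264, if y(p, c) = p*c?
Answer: -13126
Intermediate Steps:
y(p, c) = c*p
((-44 + 79)*90 + y(-170, 162)) + 11264 = ((-44 + 79)*90 + 162*(-170)) + 11264 = (35*90 - 27540) + 11264 = (3150 - 27540) + 11264 = -24390 + 11264 = -13126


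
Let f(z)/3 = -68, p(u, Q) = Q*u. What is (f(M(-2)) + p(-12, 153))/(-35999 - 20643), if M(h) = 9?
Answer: 1020/28321 ≈ 0.036016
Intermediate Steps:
f(z) = -204 (f(z) = 3*(-68) = -204)
(f(M(-2)) + p(-12, 153))/(-35999 - 20643) = (-204 + 153*(-12))/(-35999 - 20643) = (-204 - 1836)/(-56642) = -2040*(-1/56642) = 1020/28321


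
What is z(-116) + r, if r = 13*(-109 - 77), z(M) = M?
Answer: -2534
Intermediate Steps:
r = -2418 (r = 13*(-186) = -2418)
z(-116) + r = -116 - 2418 = -2534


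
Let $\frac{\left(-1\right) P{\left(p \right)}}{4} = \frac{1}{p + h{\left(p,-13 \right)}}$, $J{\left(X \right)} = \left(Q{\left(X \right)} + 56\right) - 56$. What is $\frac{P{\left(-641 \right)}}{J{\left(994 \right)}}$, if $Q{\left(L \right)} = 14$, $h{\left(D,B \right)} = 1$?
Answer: $\frac{1}{2240} \approx 0.00044643$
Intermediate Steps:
$J{\left(X \right)} = 14$ ($J{\left(X \right)} = \left(14 + 56\right) - 56 = 70 - 56 = 14$)
$P{\left(p \right)} = - \frac{4}{1 + p}$ ($P{\left(p \right)} = - \frac{4}{p + 1} = - \frac{4}{1 + p}$)
$\frac{P{\left(-641 \right)}}{J{\left(994 \right)}} = \frac{\left(-4\right) \frac{1}{1 - 641}}{14} = - \frac{4}{-640} \cdot \frac{1}{14} = \left(-4\right) \left(- \frac{1}{640}\right) \frac{1}{14} = \frac{1}{160} \cdot \frac{1}{14} = \frac{1}{2240}$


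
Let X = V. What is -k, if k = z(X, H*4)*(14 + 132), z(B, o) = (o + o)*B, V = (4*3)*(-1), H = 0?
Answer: 0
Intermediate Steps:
V = -12 (V = 12*(-1) = -12)
X = -12
z(B, o) = 2*B*o (z(B, o) = (2*o)*B = 2*B*o)
k = 0 (k = (2*(-12)*(0*4))*(14 + 132) = (2*(-12)*0)*146 = 0*146 = 0)
-k = -1*0 = 0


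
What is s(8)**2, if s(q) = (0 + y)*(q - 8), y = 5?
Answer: 0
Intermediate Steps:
s(q) = -40 + 5*q (s(q) = (0 + 5)*(q - 8) = 5*(-8 + q) = -40 + 5*q)
s(8)**2 = (-40 + 5*8)**2 = (-40 + 40)**2 = 0**2 = 0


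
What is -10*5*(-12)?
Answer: 600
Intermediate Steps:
-10*5*(-12) = -50*(-12) = 600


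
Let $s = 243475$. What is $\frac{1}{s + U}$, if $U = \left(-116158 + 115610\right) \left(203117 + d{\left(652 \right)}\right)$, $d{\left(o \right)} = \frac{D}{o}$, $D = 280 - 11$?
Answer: $- \frac{163}{18103573336} \approx -9.0037 \cdot 10^{-9}$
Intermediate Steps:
$D = 269$
$d{\left(o \right)} = \frac{269}{o}$
$U = - \frac{18143259761}{163}$ ($U = \left(-116158 + 115610\right) \left(203117 + \frac{269}{652}\right) = - 548 \left(203117 + 269 \cdot \frac{1}{652}\right) = - 548 \left(203117 + \frac{269}{652}\right) = \left(-548\right) \frac{132432553}{652} = - \frac{18143259761}{163} \approx -1.1131 \cdot 10^{8}$)
$\frac{1}{s + U} = \frac{1}{243475 - \frac{18143259761}{163}} = \frac{1}{- \frac{18103573336}{163}} = - \frac{163}{18103573336}$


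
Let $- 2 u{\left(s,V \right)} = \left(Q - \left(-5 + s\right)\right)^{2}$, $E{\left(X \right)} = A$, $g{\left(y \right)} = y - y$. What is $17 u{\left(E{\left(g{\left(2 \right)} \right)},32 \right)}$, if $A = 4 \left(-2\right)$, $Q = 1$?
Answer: $-1666$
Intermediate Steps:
$g{\left(y \right)} = 0$
$A = -8$
$E{\left(X \right)} = -8$
$u{\left(s,V \right)} = - \frac{\left(6 - s\right)^{2}}{2}$ ($u{\left(s,V \right)} = - \frac{\left(1 - \left(-5 + s\right)\right)^{2}}{2} = - \frac{\left(6 - s\right)^{2}}{2}$)
$17 u{\left(E{\left(g{\left(2 \right)} \right)},32 \right)} = 17 \left(- \frac{\left(-6 - 8\right)^{2}}{2}\right) = 17 \left(- \frac{\left(-14\right)^{2}}{2}\right) = 17 \left(\left(- \frac{1}{2}\right) 196\right) = 17 \left(-98\right) = -1666$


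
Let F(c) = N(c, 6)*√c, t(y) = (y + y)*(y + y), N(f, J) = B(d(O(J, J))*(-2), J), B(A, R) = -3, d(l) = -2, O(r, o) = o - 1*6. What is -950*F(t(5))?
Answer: 28500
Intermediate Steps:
O(r, o) = -6 + o (O(r, o) = o - 6 = -6 + o)
N(f, J) = -3
t(y) = 4*y² (t(y) = (2*y)*(2*y) = 4*y²)
F(c) = -3*√c
-950*F(t(5)) = -(-2850)*√(4*5²) = -(-2850)*√(4*25) = -(-2850)*√100 = -(-2850)*10 = -950*(-30) = 28500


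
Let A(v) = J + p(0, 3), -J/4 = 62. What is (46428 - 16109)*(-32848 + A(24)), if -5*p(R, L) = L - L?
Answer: -1003437624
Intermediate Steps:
J = -248 (J = -4*62 = -248)
p(R, L) = 0 (p(R, L) = -(L - L)/5 = -⅕*0 = 0)
A(v) = -248 (A(v) = -248 + 0 = -248)
(46428 - 16109)*(-32848 + A(24)) = (46428 - 16109)*(-32848 - 248) = 30319*(-33096) = -1003437624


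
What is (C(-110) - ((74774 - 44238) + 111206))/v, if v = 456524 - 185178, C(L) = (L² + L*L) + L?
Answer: -58826/135673 ≈ -0.43359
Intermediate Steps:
C(L) = L + 2*L² (C(L) = (L² + L²) + L = 2*L² + L = L + 2*L²)
v = 271346
(C(-110) - ((74774 - 44238) + 111206))/v = (-110*(1 + 2*(-110)) - ((74774 - 44238) + 111206))/271346 = (-110*(1 - 220) - (30536 + 111206))*(1/271346) = (-110*(-219) - 1*141742)*(1/271346) = (24090 - 141742)*(1/271346) = -117652*1/271346 = -58826/135673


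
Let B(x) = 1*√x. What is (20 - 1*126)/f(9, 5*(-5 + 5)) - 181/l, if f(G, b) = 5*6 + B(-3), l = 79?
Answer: (-181*√3 + 13804*I)/(79*(√3 - 30*I)) ≈ -5.8127 + 0.20332*I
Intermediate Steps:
B(x) = √x
f(G, b) = 30 + I*√3 (f(G, b) = 5*6 + √(-3) = 30 + I*√3)
(20 - 1*126)/f(9, 5*(-5 + 5)) - 181/l = (20 - 1*126)/(30 + I*√3) - 181/79 = (20 - 126)/(30 + I*√3) - 181*1/79 = -106/(30 + I*√3) - 181/79 = -181/79 - 106/(30 + I*√3)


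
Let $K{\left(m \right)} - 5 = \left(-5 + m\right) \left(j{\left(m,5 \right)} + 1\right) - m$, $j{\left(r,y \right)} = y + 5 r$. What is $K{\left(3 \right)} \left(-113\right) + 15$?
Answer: $4535$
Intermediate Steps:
$K{\left(m \right)} = 5 - m + \left(-5 + m\right) \left(6 + 5 m\right)$ ($K{\left(m \right)} = 5 - \left(m - \left(-5 + m\right) \left(\left(5 + 5 m\right) + 1\right)\right) = 5 - \left(m - \left(-5 + m\right) \left(6 + 5 m\right)\right) = 5 - m + \left(-5 + m\right) \left(6 + 5 m\right)$)
$K{\left(3 \right)} \left(-113\right) + 15 = 5 \left(1 + 3\right) \left(-5 + 3\right) \left(-113\right) + 15 = 5 \cdot 4 \left(-2\right) \left(-113\right) + 15 = \left(-40\right) \left(-113\right) + 15 = 4520 + 15 = 4535$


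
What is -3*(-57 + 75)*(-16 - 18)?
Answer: 1836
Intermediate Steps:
-3*(-57 + 75)*(-16 - 18) = -54*(-34) = -3*(-612) = 1836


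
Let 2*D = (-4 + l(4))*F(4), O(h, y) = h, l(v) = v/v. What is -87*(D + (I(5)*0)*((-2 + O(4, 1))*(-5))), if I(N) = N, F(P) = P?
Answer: 522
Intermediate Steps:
l(v) = 1
D = -6 (D = ((-4 + 1)*4)/2 = (-3*4)/2 = (½)*(-12) = -6)
-87*(D + (I(5)*0)*((-2 + O(4, 1))*(-5))) = -87*(-6 + (5*0)*((-2 + 4)*(-5))) = -87*(-6 + 0*(2*(-5))) = -87*(-6 + 0*(-10)) = -87*(-6 + 0) = -87*(-6) = 522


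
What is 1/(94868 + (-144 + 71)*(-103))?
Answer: 1/102387 ≈ 9.7669e-6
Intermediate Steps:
1/(94868 + (-144 + 71)*(-103)) = 1/(94868 - 73*(-103)) = 1/(94868 + 7519) = 1/102387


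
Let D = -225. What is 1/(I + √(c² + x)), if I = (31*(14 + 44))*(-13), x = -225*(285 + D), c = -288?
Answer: -11687/273137216 - 3*√1929/273137216 ≈ -4.3270e-5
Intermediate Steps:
x = -13500 (x = -225*(285 - 225) = -225*60 = -13500)
I = -23374 (I = (31*58)*(-13) = 1798*(-13) = -23374)
1/(I + √(c² + x)) = 1/(-23374 + √((-288)² - 13500)) = 1/(-23374 + √(82944 - 13500)) = 1/(-23374 + √69444) = 1/(-23374 + 6*√1929)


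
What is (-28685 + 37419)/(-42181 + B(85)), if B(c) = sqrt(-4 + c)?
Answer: -4367/21086 ≈ -0.20710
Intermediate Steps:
(-28685 + 37419)/(-42181 + B(85)) = (-28685 + 37419)/(-42181 + sqrt(-4 + 85)) = 8734/(-42181 + sqrt(81)) = 8734/(-42181 + 9) = 8734/(-42172) = 8734*(-1/42172) = -4367/21086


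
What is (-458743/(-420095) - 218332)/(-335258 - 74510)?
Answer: 91719722797/172141487960 ≈ 0.53282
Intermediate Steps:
(-458743/(-420095) - 218332)/(-335258 - 74510) = (-458743*(-1/420095) - 218332)/(-409768) = (458743/420095 - 218332)*(-1/409768) = -91719722797/420095*(-1/409768) = 91719722797/172141487960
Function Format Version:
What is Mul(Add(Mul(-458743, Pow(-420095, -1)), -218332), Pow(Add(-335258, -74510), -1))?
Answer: Rational(91719722797, 172141487960) ≈ 0.53282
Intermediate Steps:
Mul(Add(Mul(-458743, Pow(-420095, -1)), -218332), Pow(Add(-335258, -74510), -1)) = Mul(Add(Mul(-458743, Rational(-1, 420095)), -218332), Pow(-409768, -1)) = Mul(Add(Rational(458743, 420095), -218332), Rational(-1, 409768)) = Mul(Rational(-91719722797, 420095), Rational(-1, 409768)) = Rational(91719722797, 172141487960)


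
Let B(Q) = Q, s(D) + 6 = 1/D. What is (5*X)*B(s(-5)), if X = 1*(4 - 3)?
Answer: -31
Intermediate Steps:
s(D) = -6 + 1/D
X = 1 (X = 1*1 = 1)
(5*X)*B(s(-5)) = (5*1)*(-6 + 1/(-5)) = 5*(-6 - 1/5) = 5*(-31/5) = -31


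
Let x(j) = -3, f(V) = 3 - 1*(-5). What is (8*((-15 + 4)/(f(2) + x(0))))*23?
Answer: -2024/5 ≈ -404.80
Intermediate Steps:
f(V) = 8 (f(V) = 3 + 5 = 8)
(8*((-15 + 4)/(f(2) + x(0))))*23 = (8*((-15 + 4)/(8 - 3)))*23 = (8*(-11/5))*23 = -88/5*23 = -2024/5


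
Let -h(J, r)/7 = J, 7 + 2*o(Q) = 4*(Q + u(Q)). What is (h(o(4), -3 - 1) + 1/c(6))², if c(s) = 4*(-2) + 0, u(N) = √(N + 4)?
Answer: 164361/64 + 1771*√2 ≈ 5072.7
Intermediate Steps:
u(N) = √(4 + N)
c(s) = -8 (c(s) = -8 + 0 = -8)
o(Q) = -7/2 + 2*Q + 2*√(4 + Q) (o(Q) = -7/2 + (4*(Q + √(4 + Q)))/2 = -7/2 + (4*Q + 4*√(4 + Q))/2 = -7/2 + (2*Q + 2*√(4 + Q)) = -7/2 + 2*Q + 2*√(4 + Q))
h(J, r) = -7*J
(h(o(4), -3 - 1) + 1/c(6))² = (-7*(-7/2 + 2*4 + 2*√(4 + 4)) + 1/(-8))² = (-7*(-7/2 + 8 + 2*√8) - ⅛)² = (-7*(-7/2 + 8 + 2*(2*√2)) - ⅛)² = (-7*(-7/2 + 8 + 4*√2) - ⅛)² = (-7*(9/2 + 4*√2) - ⅛)² = ((-63/2 - 28*√2) - ⅛)² = (-253/8 - 28*√2)²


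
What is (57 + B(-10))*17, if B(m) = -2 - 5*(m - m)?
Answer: 935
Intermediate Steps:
B(m) = -2 (B(m) = -2 - 5*0 = -2 + 0 = -2)
(57 + B(-10))*17 = (57 - 2)*17 = 55*17 = 935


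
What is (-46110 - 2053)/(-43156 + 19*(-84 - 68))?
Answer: 48163/46044 ≈ 1.0460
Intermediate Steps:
(-46110 - 2053)/(-43156 + 19*(-84 - 68)) = -48163/(-43156 + 19*(-152)) = -48163/(-43156 - 2888) = -48163/(-46044) = -48163*(-1/46044) = 48163/46044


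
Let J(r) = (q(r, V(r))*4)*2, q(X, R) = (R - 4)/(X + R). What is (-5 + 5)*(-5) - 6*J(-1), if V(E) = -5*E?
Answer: -12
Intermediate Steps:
q(X, R) = (-4 + R)/(R + X)
J(r) = -2*(-4 - 5*r)/r (J(r) = (((-4 - 5*r)/(-5*r + r))*4)*2 = (((-4 - 5*r)/((-4*r)))*4)*2 = (((-1/(4*r))*(-4 - 5*r))*4)*2 = (-(-4 - 5*r)/(4*r)*4)*2 = -(-4 - 5*r)/r*2 = -2*(-4 - 5*r)/r)
(-5 + 5)*(-5) - 6*J(-1) = (-5 + 5)*(-5) - 6*(10 + 8/(-1)) = 0*(-5) - 6*(10 + 8*(-1)) = 0 - 6*(10 - 8) = 0 - 6*2 = 0 - 12 = -12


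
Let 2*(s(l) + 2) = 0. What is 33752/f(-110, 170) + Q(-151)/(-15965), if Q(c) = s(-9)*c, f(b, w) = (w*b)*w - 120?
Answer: -37473623/1268866270 ≈ -0.029533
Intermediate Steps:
s(l) = -2 (s(l) = -2 + (½)*0 = -2 + 0 = -2)
f(b, w) = -120 + b*w² (f(b, w) = (b*w)*w - 120 = b*w² - 120 = -120 + b*w²)
Q(c) = -2*c
33752/f(-110, 170) + Q(-151)/(-15965) = 33752/(-120 - 110*170²) - 2*(-151)/(-15965) = 33752/(-120 - 110*28900) + 302*(-1/15965) = 33752/(-120 - 3179000) - 302/15965 = 33752/(-3179120) - 302/15965 = 33752*(-1/3179120) - 302/15965 = -4219/397390 - 302/15965 = -37473623/1268866270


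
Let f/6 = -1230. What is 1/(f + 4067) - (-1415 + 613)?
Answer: 2657025/3313 ≈ 802.00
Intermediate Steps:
f = -7380 (f = 6*(-1230) = -7380)
1/(f + 4067) - (-1415 + 613) = 1/(-7380 + 4067) - (-1415 + 613) = 1/(-3313) - 1*(-802) = -1/3313 + 802 = 2657025/3313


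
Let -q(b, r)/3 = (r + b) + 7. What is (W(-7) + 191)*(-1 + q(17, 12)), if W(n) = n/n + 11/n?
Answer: -145297/7 ≈ -20757.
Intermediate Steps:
q(b, r) = -21 - 3*b - 3*r (q(b, r) = -3*((r + b) + 7) = -3*((b + r) + 7) = -3*(7 + b + r) = -21 - 3*b - 3*r)
W(n) = 1 + 11/n
(W(-7) + 191)*(-1 + q(17, 12)) = ((11 - 7)/(-7) + 191)*(-1 + (-21 - 3*17 - 3*12)) = (-1/7*4 + 191)*(-1 + (-21 - 51 - 36)) = (-4/7 + 191)*(-1 - 108) = (1333/7)*(-109) = -145297/7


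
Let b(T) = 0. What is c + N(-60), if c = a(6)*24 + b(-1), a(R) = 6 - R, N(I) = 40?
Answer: 40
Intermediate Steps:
c = 0 (c = (6 - 1*6)*24 + 0 = (6 - 6)*24 + 0 = 0*24 + 0 = 0 + 0 = 0)
c + N(-60) = 0 + 40 = 40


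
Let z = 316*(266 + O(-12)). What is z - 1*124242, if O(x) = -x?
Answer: -36394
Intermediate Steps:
z = 87848 (z = 316*(266 - 1*(-12)) = 316*(266 + 12) = 316*278 = 87848)
z - 1*124242 = 87848 - 1*124242 = 87848 - 124242 = -36394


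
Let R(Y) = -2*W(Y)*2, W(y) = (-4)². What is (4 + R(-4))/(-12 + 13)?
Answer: -60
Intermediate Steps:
W(y) = 16
R(Y) = -64 (R(Y) = -2*16*2 = -32*2 = -64)
(4 + R(-4))/(-12 + 13) = (4 - 64)/(-12 + 13) = -60/1 = -60*1 = -60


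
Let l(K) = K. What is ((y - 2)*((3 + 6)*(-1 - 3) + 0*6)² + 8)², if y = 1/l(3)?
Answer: 4631104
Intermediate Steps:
y = ⅓ (y = 1/3 = ⅓ ≈ 0.33333)
((y - 2)*((3 + 6)*(-1 - 3) + 0*6)² + 8)² = ((⅓ - 2)*((3 + 6)*(-1 - 3) + 0*6)² + 8)² = (-5*(9*(-4) + 0)²/3 + 8)² = (-5*(-36 + 0)²/3 + 8)² = (-5/3*(-36)² + 8)² = (-5/3*1296 + 8)² = (-2160 + 8)² = (-2152)² = 4631104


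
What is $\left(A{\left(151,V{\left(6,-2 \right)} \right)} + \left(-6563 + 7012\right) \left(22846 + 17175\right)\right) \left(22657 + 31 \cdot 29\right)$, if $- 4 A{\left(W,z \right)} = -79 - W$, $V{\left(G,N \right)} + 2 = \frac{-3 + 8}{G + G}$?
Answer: $423289223994$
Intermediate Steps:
$V{\left(G,N \right)} = -2 + \frac{5}{2 G}$ ($V{\left(G,N \right)} = -2 + \frac{-3 + 8}{G + G} = -2 + \frac{5}{2 G}$)
$A{\left(W,z \right)} = \frac{79}{4} + \frac{W}{4}$ ($A{\left(W,z \right)} = - \frac{-79 - W}{4} = \frac{79}{4} + \frac{W}{4}$)
$\left(A{\left(151,V{\left(6,-2 \right)} \right)} + \left(-6563 + 7012\right) \left(22846 + 17175\right)\right) \left(22657 + 31 \cdot 29\right) = \left(\left(\frac{79}{4} + \frac{1}{4} \cdot 151\right) + \left(-6563 + 7012\right) \left(22846 + 17175\right)\right) \left(22657 + 31 \cdot 29\right) = \left(\left(\frac{79}{4} + \frac{151}{4}\right) + 449 \cdot 40021\right) \left(22657 + 899\right) = \left(\frac{115}{2} + 17969429\right) 23556 = \frac{35938973}{2} \cdot 23556 = 423289223994$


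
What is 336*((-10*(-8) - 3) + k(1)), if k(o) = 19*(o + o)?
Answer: 38640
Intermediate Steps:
k(o) = 38*o (k(o) = 19*(2*o) = 38*o)
336*((-10*(-8) - 3) + k(1)) = 336*((-10*(-8) - 3) + 38*1) = 336*((80 - 3) + 38) = 336*(77 + 38) = 336*115 = 38640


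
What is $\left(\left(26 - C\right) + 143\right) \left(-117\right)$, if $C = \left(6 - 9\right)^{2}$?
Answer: $-18720$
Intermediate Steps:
$C = 9$ ($C = \left(6 - 9\right)^{2} = \left(-3\right)^{2} = 9$)
$\left(\left(26 - C\right) + 143\right) \left(-117\right) = \left(\left(26 - 9\right) + 143\right) \left(-117\right) = \left(17 + 143\right) \left(-117\right) = 160 \left(-117\right) = -18720$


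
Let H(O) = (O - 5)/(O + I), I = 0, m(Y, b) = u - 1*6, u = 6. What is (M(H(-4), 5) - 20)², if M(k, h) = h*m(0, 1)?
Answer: 400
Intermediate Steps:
m(Y, b) = 0 (m(Y, b) = 6 - 1*6 = 6 - 6 = 0)
H(O) = (-5 + O)/O (H(O) = (O - 5)/(O + 0) = (-5 + O)/O)
M(k, h) = 0 (M(k, h) = h*0 = 0)
(M(H(-4), 5) - 20)² = (0 - 20)² = (-20)² = 400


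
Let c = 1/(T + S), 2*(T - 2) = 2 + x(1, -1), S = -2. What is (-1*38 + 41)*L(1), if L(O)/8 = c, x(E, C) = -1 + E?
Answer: 24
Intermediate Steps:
T = 3 (T = 2 + (2 + (-1 + 1))/2 = 2 + (2 + 0)/2 = 2 + (1/2)*2 = 2 + 1 = 3)
c = 1 (c = 1/(3 - 2) = 1/1 = 1)
L(O) = 8 (L(O) = 8*1 = 8)
(-1*38 + 41)*L(1) = (-1*38 + 41)*8 = (-38 + 41)*8 = 3*8 = 24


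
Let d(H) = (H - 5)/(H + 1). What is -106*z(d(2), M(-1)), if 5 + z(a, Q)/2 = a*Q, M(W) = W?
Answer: 848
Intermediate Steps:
d(H) = (-5 + H)/(1 + H)
z(a, Q) = -10 + 2*Q*a (z(a, Q) = -10 + 2*(a*Q) = -10 + 2*(Q*a) = -10 + 2*Q*a)
-106*z(d(2), M(-1)) = -106*(-10 + 2*(-1)*((-5 + 2)/(1 + 2))) = -106*(-10 + 2*(-1)*(-3/3)) = -106*(-10 + 2*(-1)*((⅓)*(-3))) = -106*(-10 + 2*(-1)*(-1)) = -106*(-10 + 2) = -106*(-8) = 848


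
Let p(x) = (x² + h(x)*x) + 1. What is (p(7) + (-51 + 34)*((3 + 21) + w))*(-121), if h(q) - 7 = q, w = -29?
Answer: -28193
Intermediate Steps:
h(q) = 7 + q
p(x) = 1 + x² + x*(7 + x) (p(x) = (x² + (7 + x)*x) + 1 = (x² + x*(7 + x)) + 1 = 1 + x² + x*(7 + x))
(p(7) + (-51 + 34)*((3 + 21) + w))*(-121) = ((1 + 7² + 7*(7 + 7)) + (-51 + 34)*((3 + 21) - 29))*(-121) = ((1 + 49 + 7*14) - 17*(24 - 29))*(-121) = ((1 + 49 + 98) - 17*(-5))*(-121) = (148 + 85)*(-121) = 233*(-121) = -28193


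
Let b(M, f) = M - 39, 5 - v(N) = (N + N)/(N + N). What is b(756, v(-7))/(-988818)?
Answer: -239/329606 ≈ -0.00072511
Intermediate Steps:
v(N) = 4 (v(N) = 5 - (N + N)/(N + N) = 5 - 2*N/(2*N) = 5 - 2*N*1/(2*N) = 5 - 1*1 = 5 - 1 = 4)
b(M, f) = -39 + M
b(756, v(-7))/(-988818) = (-39 + 756)/(-988818) = 717*(-1/988818) = -239/329606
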